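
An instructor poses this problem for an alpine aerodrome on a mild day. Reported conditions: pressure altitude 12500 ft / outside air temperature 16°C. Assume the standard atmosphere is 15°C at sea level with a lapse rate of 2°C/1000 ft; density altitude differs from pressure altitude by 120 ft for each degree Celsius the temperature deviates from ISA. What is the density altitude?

15620 ft

ISA temperature at 12500 ft = 15 − 2 × (12500/1000) = -10°C.
ISA deviation = 16 − (-10) = +26°C.
Density altitude = 12500 + 120 × (26) = 12500 + (+3120) = 15620 ft.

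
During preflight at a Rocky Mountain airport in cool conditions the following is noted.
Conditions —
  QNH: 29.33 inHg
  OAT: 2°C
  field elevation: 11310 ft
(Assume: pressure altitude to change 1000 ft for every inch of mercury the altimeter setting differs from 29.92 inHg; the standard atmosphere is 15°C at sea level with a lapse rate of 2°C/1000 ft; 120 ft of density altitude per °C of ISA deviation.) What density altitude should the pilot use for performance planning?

Pressure altitude = 11310 + (29.92 − 29.33) × 1000 = 11310 + (+590) = 11900 ft.
ISA temperature at 11900 ft = 15 − 2 × (11900/1000) = -8.8°C.
ISA deviation = 2 − (-8.8) = +10.8°C.
Density altitude = 11900 + 120 × (10.8) = 13196 ft.

13196 ft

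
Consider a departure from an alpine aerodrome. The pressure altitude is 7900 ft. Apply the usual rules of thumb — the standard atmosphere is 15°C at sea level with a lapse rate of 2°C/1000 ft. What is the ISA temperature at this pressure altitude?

ISA temperature = 15 − 2 × (7900/1000) = 15 − 15.8 = -0.8°C.

-0.8°C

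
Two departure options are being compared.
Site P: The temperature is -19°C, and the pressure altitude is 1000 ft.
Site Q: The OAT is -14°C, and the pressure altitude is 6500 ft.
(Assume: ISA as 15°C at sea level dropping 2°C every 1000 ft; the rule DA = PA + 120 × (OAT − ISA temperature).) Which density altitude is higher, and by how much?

Site Q by 7420 ft

Site P: ISA temp = 13°C, deviation -32°C, DA = 1000 + 120 × (-32) = -2840 ft.
Site Q: ISA temp = 2°C, deviation -16°C, DA = 6500 + 120 × (-16) = 4580 ft.
Site Q is higher by 4580 − (-2840) = 7420 ft.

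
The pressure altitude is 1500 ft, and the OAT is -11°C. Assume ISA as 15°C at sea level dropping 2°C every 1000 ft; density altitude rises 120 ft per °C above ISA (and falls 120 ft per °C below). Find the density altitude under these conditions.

ISA temperature at 1500 ft = 15 − 2 × (1500/1000) = 12°C.
ISA deviation = -11 − 12 = -23°C.
Density altitude = 1500 + 120 × (-23) = 1500 + (-2760) = -1260 ft.

-1260 ft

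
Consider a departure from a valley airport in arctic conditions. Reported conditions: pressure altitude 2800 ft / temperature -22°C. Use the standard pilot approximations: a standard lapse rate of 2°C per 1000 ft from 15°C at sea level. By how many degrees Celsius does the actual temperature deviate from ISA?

ISA-31.4°C

ISA temperature at 2800 ft = 15 − 2 × (2800/1000) = 9.4°C.
Deviation = OAT − ISA = -22 − 9.4 = -31.4°C.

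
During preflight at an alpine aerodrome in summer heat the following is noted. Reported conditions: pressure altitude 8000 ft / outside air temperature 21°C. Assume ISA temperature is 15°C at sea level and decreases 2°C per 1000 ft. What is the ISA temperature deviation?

ISA+22°C

ISA temperature at 8000 ft = 15 − 2 × (8000/1000) = -1°C.
Deviation = OAT − ISA = 21 − (-1) = +22°C.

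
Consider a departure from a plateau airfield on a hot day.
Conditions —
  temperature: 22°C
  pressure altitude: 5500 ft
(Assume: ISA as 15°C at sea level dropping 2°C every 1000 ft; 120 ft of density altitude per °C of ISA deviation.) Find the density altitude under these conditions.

ISA temperature at 5500 ft = 15 − 2 × (5500/1000) = 4°C.
ISA deviation = 22 − 4 = +18°C.
Density altitude = 5500 + 120 × (18) = 5500 + (+2160) = 7660 ft.

7660 ft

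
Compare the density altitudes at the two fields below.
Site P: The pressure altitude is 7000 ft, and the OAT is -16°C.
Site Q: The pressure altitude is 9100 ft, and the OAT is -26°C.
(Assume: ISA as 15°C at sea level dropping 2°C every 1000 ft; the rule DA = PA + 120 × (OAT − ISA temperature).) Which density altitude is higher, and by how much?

Site P: ISA temp = 1°C, deviation -17°C, DA = 7000 + 120 × (-17) = 4960 ft.
Site Q: ISA temp = -3.2°C, deviation -22.8°C, DA = 9100 + 120 × (-22.8) = 6364 ft.
Site Q is higher by 6364 − 4960 = 1404 ft.

Site Q by 1404 ft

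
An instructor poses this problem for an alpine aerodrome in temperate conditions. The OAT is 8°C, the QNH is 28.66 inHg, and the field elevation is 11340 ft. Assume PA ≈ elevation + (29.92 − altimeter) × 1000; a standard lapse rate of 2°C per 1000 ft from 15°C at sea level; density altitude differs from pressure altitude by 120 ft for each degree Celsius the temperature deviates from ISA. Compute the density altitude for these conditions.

Pressure altitude = 11340 + (29.92 − 28.66) × 1000 = 11340 + (+1260) = 12600 ft.
ISA temperature at 12600 ft = 15 − 2 × (12600/1000) = -10.2°C.
ISA deviation = 8 − (-10.2) = +18.2°C.
Density altitude = 12600 + 120 × (18.2) = 14784 ft.

14784 ft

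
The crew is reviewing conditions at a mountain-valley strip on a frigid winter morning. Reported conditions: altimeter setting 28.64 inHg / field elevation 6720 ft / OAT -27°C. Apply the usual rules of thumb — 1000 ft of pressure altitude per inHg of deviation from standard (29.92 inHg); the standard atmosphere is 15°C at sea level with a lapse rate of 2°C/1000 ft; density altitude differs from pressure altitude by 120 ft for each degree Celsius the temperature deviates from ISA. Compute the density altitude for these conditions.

4880 ft

Pressure altitude = 6720 + (29.92 − 28.64) × 1000 = 6720 + (+1280) = 8000 ft.
ISA temperature at 8000 ft = 15 − 2 × (8000/1000) = -1°C.
ISA deviation = -27 − (-1) = -26°C.
Density altitude = 8000 + 120 × (-26) = 4880 ft.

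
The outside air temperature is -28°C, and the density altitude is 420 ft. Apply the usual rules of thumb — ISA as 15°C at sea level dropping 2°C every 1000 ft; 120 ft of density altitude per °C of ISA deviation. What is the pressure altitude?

4500 ft

DA = PA + 120 × (OAT − (15 − 2·PA/1000)) = PA + 120·OAT − 1800 + 0.24·PA = 1.24·PA + 120·OAT − 1800.
So 1.24·PA = 420 − 120 × (-28) + 1800 = 5580.
PA = 5580 / 1.24 = 4500 ft.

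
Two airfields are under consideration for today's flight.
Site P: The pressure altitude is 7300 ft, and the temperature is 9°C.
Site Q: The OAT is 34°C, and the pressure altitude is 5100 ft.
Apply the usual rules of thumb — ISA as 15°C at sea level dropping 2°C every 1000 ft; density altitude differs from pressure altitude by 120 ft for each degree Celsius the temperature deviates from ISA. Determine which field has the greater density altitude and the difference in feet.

Site Q by 272 ft

Site P: ISA temp = 0.4°C, deviation +8.6°C, DA = 7300 + 120 × 8.6 = 8332 ft.
Site Q: ISA temp = 4.8°C, deviation +29.2°C, DA = 5100 + 120 × 29.2 = 8604 ft.
Site Q is higher by 8604 − 8332 = 272 ft.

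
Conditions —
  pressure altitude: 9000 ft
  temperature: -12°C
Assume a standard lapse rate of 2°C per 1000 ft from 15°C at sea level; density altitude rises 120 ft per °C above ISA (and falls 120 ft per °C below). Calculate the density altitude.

7920 ft

ISA temperature at 9000 ft = 15 − 2 × (9000/1000) = -3°C.
ISA deviation = -12 − (-3) = -9°C.
Density altitude = 9000 + 120 × (-9) = 9000 + (-1080) = 7920 ft.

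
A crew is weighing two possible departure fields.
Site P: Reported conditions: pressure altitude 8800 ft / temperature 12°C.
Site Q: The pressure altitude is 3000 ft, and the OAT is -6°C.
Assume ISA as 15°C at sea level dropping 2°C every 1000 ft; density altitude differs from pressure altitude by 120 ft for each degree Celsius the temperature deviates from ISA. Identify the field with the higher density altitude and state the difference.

Site P by 9352 ft

Site P: ISA temp = -2.6°C, deviation +14.6°C, DA = 8800 + 120 × 14.6 = 10552 ft.
Site Q: ISA temp = 9°C, deviation -15°C, DA = 3000 + 120 × (-15) = 1200 ft.
Site P is higher by 10552 − 1200 = 9352 ft.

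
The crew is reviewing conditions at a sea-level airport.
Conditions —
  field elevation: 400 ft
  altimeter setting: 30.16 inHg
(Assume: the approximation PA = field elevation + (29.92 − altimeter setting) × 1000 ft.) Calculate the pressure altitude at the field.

160 ft

Pressure correction = (29.92 − 30.16) × 1000 = -240 ft.
Pressure altitude = 400 + (-240) = 160 ft.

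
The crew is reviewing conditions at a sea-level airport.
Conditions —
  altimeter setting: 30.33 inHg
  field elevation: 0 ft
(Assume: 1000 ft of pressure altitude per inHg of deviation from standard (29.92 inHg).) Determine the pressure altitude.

Pressure correction = (29.92 − 30.33) × 1000 = -410 ft.
Pressure altitude = 0 + (-410) = -410 ft.

-410 ft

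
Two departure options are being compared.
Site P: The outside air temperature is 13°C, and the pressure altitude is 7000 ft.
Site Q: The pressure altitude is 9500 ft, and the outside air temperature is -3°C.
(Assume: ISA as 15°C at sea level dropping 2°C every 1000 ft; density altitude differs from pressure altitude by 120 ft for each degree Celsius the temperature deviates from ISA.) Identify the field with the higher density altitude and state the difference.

Site P: ISA temp = 1°C, deviation +12°C, DA = 7000 + 120 × 12 = 8440 ft.
Site Q: ISA temp = -4°C, deviation +1°C, DA = 9500 + 120 × 1 = 9620 ft.
Site Q is higher by 9620 − 8440 = 1180 ft.

Site Q by 1180 ft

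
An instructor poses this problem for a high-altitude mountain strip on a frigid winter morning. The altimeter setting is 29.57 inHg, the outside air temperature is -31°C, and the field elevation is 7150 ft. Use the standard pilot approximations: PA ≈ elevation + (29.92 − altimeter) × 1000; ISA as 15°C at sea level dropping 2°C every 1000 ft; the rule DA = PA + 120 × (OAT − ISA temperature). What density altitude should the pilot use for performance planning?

3780 ft

Pressure altitude = 7150 + (29.92 − 29.57) × 1000 = 7150 + (+350) = 7500 ft.
ISA temperature at 7500 ft = 15 − 2 × (7500/1000) = 0°C.
ISA deviation = -31 − 0 = -31°C.
Density altitude = 7500 + 120 × (-31) = 3780 ft.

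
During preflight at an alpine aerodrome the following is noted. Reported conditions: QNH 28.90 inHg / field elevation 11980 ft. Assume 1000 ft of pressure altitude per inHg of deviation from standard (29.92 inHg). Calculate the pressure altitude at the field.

Pressure correction = (29.92 − 28.90) × 1000 = +1020 ft.
Pressure altitude = 11980 + (+1020) = 13000 ft.

13000 ft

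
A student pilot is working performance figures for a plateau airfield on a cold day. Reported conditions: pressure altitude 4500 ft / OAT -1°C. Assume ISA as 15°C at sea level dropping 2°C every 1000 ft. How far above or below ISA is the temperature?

ISA-7°C

ISA temperature at 4500 ft = 15 − 2 × (4500/1000) = 6°C.
Deviation = OAT − ISA = -1 − 6 = -7°C.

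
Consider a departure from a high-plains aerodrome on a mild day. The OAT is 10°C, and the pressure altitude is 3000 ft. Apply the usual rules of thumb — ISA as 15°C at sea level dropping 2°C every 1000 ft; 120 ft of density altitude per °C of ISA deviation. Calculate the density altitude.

3120 ft

ISA temperature at 3000 ft = 15 − 2 × (3000/1000) = 9°C.
ISA deviation = 10 − 9 = +1°C.
Density altitude = 3000 + 120 × (1) = 3000 + (+120) = 3120 ft.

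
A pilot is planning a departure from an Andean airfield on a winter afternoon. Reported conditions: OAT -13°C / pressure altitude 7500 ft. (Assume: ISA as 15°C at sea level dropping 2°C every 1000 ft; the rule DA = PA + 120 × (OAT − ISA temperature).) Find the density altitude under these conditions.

ISA temperature at 7500 ft = 15 − 2 × (7500/1000) = 0°C.
ISA deviation = -13 − 0 = -13°C.
Density altitude = 7500 + 120 × (-13) = 7500 + (-1560) = 5940 ft.

5940 ft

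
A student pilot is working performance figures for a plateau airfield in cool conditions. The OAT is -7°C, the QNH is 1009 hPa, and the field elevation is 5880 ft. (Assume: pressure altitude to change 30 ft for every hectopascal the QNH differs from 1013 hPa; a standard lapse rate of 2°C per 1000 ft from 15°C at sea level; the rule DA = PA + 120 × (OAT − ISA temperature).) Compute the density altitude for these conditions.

4800 ft

Pressure altitude = 5880 + (1013 − 1009) × 30 = 5880 + (+120) = 6000 ft.
ISA temperature at 6000 ft = 15 − 2 × (6000/1000) = 3°C.
ISA deviation = -7 − 3 = -10°C.
Density altitude = 6000 + 120 × (-10) = 4800 ft.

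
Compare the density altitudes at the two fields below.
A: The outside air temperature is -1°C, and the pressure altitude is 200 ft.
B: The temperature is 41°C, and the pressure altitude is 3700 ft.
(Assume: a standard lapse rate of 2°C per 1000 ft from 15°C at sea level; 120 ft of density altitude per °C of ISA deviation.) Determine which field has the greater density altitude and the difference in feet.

A: ISA temp = 14.6°C, deviation -15.6°C, DA = 200 + 120 × (-15.6) = -1672 ft.
B: ISA temp = 7.6°C, deviation +33.4°C, DA = 3700 + 120 × 33.4 = 7708 ft.
B is higher by 7708 − (-1672) = 9380 ft.

B by 9380 ft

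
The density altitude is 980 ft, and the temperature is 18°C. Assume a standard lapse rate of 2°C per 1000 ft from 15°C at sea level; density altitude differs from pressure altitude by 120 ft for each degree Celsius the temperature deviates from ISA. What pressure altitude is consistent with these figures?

DA = PA + 120 × (OAT − (15 − 2·PA/1000)) = PA + 120·OAT − 1800 + 0.24·PA = 1.24·PA + 120·OAT − 1800.
So 1.24·PA = 980 − 120 × 18 + 1800 = 620.
PA = 620 / 1.24 = 500 ft.

500 ft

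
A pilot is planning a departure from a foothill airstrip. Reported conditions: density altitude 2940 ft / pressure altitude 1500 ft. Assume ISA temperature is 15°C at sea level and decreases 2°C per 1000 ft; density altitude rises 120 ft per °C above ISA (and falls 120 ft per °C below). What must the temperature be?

Density altitude − pressure altitude = 2940 − 1500 = +1440 ft.
At 120 ft/°C that is an ISA deviation of 1440/120 = +12°C.
ISA temperature at 1500 ft = 15 − 2 × (1500/1000) = 12°C.
OAT = ISA + deviation = 12 + (+12) = 24°C.

24°C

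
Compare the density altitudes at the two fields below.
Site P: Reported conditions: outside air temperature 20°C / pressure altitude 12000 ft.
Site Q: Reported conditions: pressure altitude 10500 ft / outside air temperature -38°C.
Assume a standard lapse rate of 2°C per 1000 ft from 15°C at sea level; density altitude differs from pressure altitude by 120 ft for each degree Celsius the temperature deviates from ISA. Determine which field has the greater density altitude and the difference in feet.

Site P by 8820 ft

Site P: ISA temp = -9°C, deviation +29°C, DA = 12000 + 120 × 29 = 15480 ft.
Site Q: ISA temp = -6°C, deviation -32°C, DA = 10500 + 120 × (-32) = 6660 ft.
Site P is higher by 15480 − 6660 = 8820 ft.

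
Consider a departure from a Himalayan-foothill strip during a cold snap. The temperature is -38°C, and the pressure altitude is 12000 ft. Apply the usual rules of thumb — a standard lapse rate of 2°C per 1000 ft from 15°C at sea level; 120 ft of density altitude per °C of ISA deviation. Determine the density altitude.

8520 ft

ISA temperature at 12000 ft = 15 − 2 × (12000/1000) = -9°C.
ISA deviation = -38 − (-9) = -29°C.
Density altitude = 12000 + 120 × (-29) = 12000 + (-3480) = 8520 ft.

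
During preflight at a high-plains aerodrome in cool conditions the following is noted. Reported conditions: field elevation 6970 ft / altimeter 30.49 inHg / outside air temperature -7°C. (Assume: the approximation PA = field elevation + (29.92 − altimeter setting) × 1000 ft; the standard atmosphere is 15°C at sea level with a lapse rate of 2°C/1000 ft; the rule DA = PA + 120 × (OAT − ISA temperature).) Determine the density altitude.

Pressure altitude = 6970 + (29.92 − 30.49) × 1000 = 6970 + (-570) = 6400 ft.
ISA temperature at 6400 ft = 15 − 2 × (6400/1000) = 2.2°C.
ISA deviation = -7 − 2.2 = -9.2°C.
Density altitude = 6400 + 120 × (-9.2) = 5296 ft.

5296 ft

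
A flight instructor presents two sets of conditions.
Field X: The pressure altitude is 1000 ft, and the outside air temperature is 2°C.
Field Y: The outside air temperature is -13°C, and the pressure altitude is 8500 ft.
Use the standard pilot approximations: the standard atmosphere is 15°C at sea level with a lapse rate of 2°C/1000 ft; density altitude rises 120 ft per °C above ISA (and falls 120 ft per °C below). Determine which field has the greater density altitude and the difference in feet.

Field X: ISA temp = 13°C, deviation -11°C, DA = 1000 + 120 × (-11) = -320 ft.
Field Y: ISA temp = -2°C, deviation -11°C, DA = 8500 + 120 × (-11) = 7180 ft.
Field Y is higher by 7180 − (-320) = 7500 ft.

Field Y by 7500 ft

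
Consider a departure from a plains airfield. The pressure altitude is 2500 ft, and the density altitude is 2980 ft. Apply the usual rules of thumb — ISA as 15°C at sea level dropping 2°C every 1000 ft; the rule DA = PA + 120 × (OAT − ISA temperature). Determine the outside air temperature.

14°C

Density altitude − pressure altitude = 2980 − 2500 = +480 ft.
At 120 ft/°C that is an ISA deviation of 480/120 = +4°C.
ISA temperature at 2500 ft = 15 − 2 × (2500/1000) = 10°C.
OAT = ISA + deviation = 10 + (+4) = 14°C.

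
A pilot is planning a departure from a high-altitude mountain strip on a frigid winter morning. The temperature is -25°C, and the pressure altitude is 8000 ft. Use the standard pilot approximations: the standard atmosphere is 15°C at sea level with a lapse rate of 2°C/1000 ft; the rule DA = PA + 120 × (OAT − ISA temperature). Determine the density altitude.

ISA temperature at 8000 ft = 15 − 2 × (8000/1000) = -1°C.
ISA deviation = -25 − (-1) = -24°C.
Density altitude = 8000 + 120 × (-24) = 8000 + (-2880) = 5120 ft.

5120 ft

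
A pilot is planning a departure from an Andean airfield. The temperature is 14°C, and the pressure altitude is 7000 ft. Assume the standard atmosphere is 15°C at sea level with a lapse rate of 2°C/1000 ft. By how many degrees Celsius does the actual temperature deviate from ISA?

ISA+13°C

ISA temperature at 7000 ft = 15 − 2 × (7000/1000) = 1°C.
Deviation = OAT − ISA = 14 − 1 = +13°C.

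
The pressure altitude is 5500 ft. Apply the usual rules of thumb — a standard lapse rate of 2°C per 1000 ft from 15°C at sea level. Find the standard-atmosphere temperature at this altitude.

ISA temperature = 15 − 2 × (5500/1000) = 15 − 11 = 4°C.

4°C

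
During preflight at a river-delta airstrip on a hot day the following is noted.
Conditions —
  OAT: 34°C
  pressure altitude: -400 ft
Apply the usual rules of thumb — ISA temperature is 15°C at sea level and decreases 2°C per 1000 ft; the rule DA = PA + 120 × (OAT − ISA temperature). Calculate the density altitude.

1784 ft

ISA temperature at -400 ft = 15 − 2 × (-400/1000) = 15.8°C.
ISA deviation = 34 − 15.8 = +18.2°C.
Density altitude = -400 + 120 × (18.2) = -400 + (+2184) = 1784 ft.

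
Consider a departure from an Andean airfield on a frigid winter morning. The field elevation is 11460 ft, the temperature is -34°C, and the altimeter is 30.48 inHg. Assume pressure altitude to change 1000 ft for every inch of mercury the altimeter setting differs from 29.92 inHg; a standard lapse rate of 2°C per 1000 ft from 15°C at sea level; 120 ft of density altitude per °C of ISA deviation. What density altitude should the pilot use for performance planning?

7636 ft

Pressure altitude = 11460 + (29.92 − 30.48) × 1000 = 11460 + (-560) = 10900 ft.
ISA temperature at 10900 ft = 15 − 2 × (10900/1000) = -6.8°C.
ISA deviation = -34 − (-6.8) = -27.2°C.
Density altitude = 10900 + 120 × (-27.2) = 7636 ft.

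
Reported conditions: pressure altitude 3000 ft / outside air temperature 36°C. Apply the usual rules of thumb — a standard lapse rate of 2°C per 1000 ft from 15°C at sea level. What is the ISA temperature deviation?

ISA+27°C

ISA temperature at 3000 ft = 15 − 2 × (3000/1000) = 9°C.
Deviation = OAT − ISA = 36 − 9 = +27°C.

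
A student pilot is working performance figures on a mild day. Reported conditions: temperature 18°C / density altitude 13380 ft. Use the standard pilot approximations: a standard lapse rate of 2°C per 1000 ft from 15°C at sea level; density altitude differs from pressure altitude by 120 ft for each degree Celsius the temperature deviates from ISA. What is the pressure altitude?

10500 ft

DA = PA + 120 × (OAT − (15 − 2·PA/1000)) = PA + 120·OAT − 1800 + 0.24·PA = 1.24·PA + 120·OAT − 1800.
So 1.24·PA = 13380 − 120 × 18 + 1800 = 13020.
PA = 13020 / 1.24 = 10500 ft.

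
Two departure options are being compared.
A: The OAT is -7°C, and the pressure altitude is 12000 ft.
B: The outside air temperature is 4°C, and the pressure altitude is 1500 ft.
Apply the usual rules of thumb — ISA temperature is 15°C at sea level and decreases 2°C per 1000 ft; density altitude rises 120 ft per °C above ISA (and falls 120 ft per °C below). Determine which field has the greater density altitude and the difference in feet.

A by 11700 ft

A: ISA temp = -9°C, deviation +2°C, DA = 12000 + 120 × 2 = 12240 ft.
B: ISA temp = 12°C, deviation -8°C, DA = 1500 + 120 × (-8) = 540 ft.
A is higher by 12240 − 540 = 11700 ft.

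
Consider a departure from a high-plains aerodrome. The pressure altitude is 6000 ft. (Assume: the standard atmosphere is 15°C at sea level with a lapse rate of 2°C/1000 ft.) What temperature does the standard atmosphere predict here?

ISA temperature = 15 − 2 × (6000/1000) = 15 − 12 = 3°C.

3°C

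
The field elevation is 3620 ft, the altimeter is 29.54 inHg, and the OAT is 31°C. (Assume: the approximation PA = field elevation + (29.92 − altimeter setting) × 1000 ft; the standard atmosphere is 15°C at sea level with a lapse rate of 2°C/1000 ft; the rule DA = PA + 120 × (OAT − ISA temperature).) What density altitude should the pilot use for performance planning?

6880 ft

Pressure altitude = 3620 + (29.92 − 29.54) × 1000 = 3620 + (+380) = 4000 ft.
ISA temperature at 4000 ft = 15 − 2 × (4000/1000) = 7°C.
ISA deviation = 31 − 7 = +24°C.
Density altitude = 4000 + 120 × (24) = 6880 ft.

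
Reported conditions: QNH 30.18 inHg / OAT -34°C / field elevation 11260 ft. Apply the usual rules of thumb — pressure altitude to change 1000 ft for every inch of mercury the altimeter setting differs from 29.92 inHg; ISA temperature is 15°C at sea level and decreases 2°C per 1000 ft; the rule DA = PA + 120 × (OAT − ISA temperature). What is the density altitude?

7760 ft

Pressure altitude = 11260 + (29.92 − 30.18) × 1000 = 11260 + (-260) = 11000 ft.
ISA temperature at 11000 ft = 15 − 2 × (11000/1000) = -7°C.
ISA deviation = -34 − (-7) = -27°C.
Density altitude = 11000 + 120 × (-27) = 7760 ft.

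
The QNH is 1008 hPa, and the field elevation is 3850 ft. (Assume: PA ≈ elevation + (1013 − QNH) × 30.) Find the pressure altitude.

4000 ft

Pressure correction = (1013 − 1008) × 30 = +150 ft.
Pressure altitude = 3850 + (+150) = 4000 ft.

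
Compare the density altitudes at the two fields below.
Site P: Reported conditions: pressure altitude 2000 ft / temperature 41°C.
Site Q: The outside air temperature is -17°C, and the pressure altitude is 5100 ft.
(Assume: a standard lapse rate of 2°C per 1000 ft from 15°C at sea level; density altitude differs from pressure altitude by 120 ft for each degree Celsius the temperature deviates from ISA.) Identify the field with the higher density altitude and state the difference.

Site P by 3116 ft

Site P: ISA temp = 11°C, deviation +30°C, DA = 2000 + 120 × 30 = 5600 ft.
Site Q: ISA temp = 4.8°C, deviation -21.8°C, DA = 5100 + 120 × (-21.8) = 2484 ft.
Site P is higher by 5600 − 2484 = 3116 ft.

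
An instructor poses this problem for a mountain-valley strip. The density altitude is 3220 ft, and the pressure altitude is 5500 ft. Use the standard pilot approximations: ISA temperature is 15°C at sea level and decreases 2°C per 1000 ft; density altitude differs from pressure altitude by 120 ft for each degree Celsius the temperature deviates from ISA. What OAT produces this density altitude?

Density altitude − pressure altitude = 3220 − 5500 = -2280 ft.
At 120 ft/°C that is an ISA deviation of -2280/120 = -19°C.
ISA temperature at 5500 ft = 15 − 2 × (5500/1000) = 4°C.
OAT = ISA + deviation = 4 + (-19) = -15°C.

-15°C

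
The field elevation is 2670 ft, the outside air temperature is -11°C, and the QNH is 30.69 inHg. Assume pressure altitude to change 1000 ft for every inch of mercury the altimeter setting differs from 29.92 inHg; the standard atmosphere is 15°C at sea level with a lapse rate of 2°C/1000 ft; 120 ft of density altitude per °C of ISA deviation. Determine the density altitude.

Pressure altitude = 2670 + (29.92 − 30.69) × 1000 = 2670 + (-770) = 1900 ft.
ISA temperature at 1900 ft = 15 − 2 × (1900/1000) = 11.2°C.
ISA deviation = -11 − 11.2 = -22.2°C.
Density altitude = 1900 + 120 × (-22.2) = -764 ft.

-764 ft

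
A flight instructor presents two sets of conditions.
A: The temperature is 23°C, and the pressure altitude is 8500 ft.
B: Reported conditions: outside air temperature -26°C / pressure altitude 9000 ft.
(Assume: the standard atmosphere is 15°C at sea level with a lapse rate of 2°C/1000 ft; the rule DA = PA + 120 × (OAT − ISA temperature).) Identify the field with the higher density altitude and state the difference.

A: ISA temp = -2°C, deviation +25°C, DA = 8500 + 120 × 25 = 11500 ft.
B: ISA temp = -3°C, deviation -23°C, DA = 9000 + 120 × (-23) = 6240 ft.
A is higher by 11500 − 6240 = 5260 ft.

A by 5260 ft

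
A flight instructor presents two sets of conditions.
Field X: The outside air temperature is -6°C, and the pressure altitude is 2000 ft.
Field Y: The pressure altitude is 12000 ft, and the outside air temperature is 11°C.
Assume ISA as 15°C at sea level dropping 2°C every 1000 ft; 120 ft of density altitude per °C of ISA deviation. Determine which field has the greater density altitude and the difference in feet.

Field X: ISA temp = 11°C, deviation -17°C, DA = 2000 + 120 × (-17) = -40 ft.
Field Y: ISA temp = -9°C, deviation +20°C, DA = 12000 + 120 × 20 = 14400 ft.
Field Y is higher by 14400 − (-40) = 14440 ft.

Field Y by 14440 ft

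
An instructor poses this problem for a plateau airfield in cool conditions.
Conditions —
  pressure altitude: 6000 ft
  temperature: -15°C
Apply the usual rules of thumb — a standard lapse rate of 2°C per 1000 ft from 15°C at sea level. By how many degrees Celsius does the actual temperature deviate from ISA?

ISA-18°C

ISA temperature at 6000 ft = 15 − 2 × (6000/1000) = 3°C.
Deviation = OAT − ISA = -15 − 3 = -18°C.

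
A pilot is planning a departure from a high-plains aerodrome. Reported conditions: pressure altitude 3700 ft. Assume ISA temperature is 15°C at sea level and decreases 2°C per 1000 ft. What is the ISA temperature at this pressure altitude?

ISA temperature = 15 − 2 × (3700/1000) = 15 − 7.4 = 7.6°C.

7.6°C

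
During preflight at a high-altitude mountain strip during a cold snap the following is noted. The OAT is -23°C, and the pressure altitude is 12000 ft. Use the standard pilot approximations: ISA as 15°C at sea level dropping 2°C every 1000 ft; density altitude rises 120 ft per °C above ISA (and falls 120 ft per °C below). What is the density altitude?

10320 ft

ISA temperature at 12000 ft = 15 − 2 × (12000/1000) = -9°C.
ISA deviation = -23 − (-9) = -14°C.
Density altitude = 12000 + 120 × (-14) = 12000 + (-1680) = 10320 ft.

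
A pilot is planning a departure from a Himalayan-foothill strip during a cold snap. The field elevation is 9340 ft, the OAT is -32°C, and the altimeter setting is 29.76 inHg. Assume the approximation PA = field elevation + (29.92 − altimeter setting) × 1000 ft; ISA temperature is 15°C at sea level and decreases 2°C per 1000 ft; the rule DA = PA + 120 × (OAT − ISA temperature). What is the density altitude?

6140 ft

Pressure altitude = 9340 + (29.92 − 29.76) × 1000 = 9340 + (+160) = 9500 ft.
ISA temperature at 9500 ft = 15 − 2 × (9500/1000) = -4°C.
ISA deviation = -32 − (-4) = -28°C.
Density altitude = 9500 + 120 × (-28) = 6140 ft.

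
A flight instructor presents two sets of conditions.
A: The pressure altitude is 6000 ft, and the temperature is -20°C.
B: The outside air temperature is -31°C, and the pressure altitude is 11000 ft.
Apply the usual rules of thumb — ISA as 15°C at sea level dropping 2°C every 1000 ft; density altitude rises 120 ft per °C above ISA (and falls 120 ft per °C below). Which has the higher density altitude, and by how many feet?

A: ISA temp = 3°C, deviation -23°C, DA = 6000 + 120 × (-23) = 3240 ft.
B: ISA temp = -7°C, deviation -24°C, DA = 11000 + 120 × (-24) = 8120 ft.
B is higher by 8120 − 3240 = 4880 ft.

B by 4880 ft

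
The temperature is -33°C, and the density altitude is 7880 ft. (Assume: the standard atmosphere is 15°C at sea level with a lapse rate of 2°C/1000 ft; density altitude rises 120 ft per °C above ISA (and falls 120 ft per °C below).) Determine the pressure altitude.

11000 ft

DA = PA + 120 × (OAT − (15 − 2·PA/1000)) = PA + 120·OAT − 1800 + 0.24·PA = 1.24·PA + 120·OAT − 1800.
So 1.24·PA = 7880 − 120 × (-33) + 1800 = 13640.
PA = 13640 / 1.24 = 11000 ft.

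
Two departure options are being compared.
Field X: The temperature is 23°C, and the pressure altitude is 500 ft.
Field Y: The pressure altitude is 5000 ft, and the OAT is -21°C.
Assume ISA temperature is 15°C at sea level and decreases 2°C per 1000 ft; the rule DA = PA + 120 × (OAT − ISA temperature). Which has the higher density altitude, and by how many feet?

Field Y by 300 ft

Field X: ISA temp = 14°C, deviation +9°C, DA = 500 + 120 × 9 = 1580 ft.
Field Y: ISA temp = 5°C, deviation -26°C, DA = 5000 + 120 × (-26) = 1880 ft.
Field Y is higher by 1880 − 1580 = 300 ft.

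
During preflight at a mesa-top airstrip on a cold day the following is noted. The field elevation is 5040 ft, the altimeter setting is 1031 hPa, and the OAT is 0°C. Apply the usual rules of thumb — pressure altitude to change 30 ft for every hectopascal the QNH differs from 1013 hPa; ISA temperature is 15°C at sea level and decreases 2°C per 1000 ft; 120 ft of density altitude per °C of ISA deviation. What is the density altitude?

3780 ft

Pressure altitude = 5040 + (1013 − 1031) × 30 = 5040 + (-540) = 4500 ft.
ISA temperature at 4500 ft = 15 − 2 × (4500/1000) = 6°C.
ISA deviation = 0 − 6 = -6°C.
Density altitude = 4500 + 120 × (-6) = 3780 ft.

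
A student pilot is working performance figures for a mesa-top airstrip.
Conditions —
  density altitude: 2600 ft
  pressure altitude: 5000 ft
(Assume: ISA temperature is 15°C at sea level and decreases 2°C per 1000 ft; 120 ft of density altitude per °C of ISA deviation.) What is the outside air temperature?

-15°C

Density altitude − pressure altitude = 2600 − 5000 = -2400 ft.
At 120 ft/°C that is an ISA deviation of -2400/120 = -20°C.
ISA temperature at 5000 ft = 15 − 2 × (5000/1000) = 5°C.
OAT = ISA + deviation = 5 + (-20) = -15°C.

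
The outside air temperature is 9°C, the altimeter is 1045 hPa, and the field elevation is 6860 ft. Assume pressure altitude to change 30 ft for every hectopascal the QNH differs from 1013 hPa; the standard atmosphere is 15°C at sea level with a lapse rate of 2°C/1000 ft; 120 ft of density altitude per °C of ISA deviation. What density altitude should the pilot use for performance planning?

Pressure altitude = 6860 + (1013 − 1045) × 30 = 6860 + (-960) = 5900 ft.
ISA temperature at 5900 ft = 15 − 2 × (5900/1000) = 3.2°C.
ISA deviation = 9 − 3.2 = +5.8°C.
Density altitude = 5900 + 120 × (5.8) = 6596 ft.

6596 ft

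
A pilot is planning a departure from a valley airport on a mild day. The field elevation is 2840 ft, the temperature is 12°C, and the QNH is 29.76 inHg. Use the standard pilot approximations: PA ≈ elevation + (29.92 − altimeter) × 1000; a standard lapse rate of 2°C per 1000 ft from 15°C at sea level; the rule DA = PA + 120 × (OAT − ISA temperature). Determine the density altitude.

3360 ft

Pressure altitude = 2840 + (29.92 − 29.76) × 1000 = 2840 + (+160) = 3000 ft.
ISA temperature at 3000 ft = 15 − 2 × (3000/1000) = 9°C.
ISA deviation = 12 − 9 = +3°C.
Density altitude = 3000 + 120 × (3) = 3360 ft.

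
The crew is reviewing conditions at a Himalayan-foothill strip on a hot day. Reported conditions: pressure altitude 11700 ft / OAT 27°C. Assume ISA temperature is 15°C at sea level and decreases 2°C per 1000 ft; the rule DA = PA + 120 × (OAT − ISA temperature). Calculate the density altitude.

15948 ft

ISA temperature at 11700 ft = 15 − 2 × (11700/1000) = -8.4°C.
ISA deviation = 27 − (-8.4) = +35.4°C.
Density altitude = 11700 + 120 × (35.4) = 11700 + (+4248) = 15948 ft.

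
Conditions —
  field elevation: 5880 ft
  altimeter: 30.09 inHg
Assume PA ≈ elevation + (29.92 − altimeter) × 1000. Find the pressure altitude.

Pressure correction = (29.92 − 30.09) × 1000 = -170 ft.
Pressure altitude = 5880 + (-170) = 5710 ft.

5710 ft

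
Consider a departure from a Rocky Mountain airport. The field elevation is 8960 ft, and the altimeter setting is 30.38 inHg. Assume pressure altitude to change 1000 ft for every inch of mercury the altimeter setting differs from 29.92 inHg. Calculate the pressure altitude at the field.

Pressure correction = (29.92 − 30.38) × 1000 = -460 ft.
Pressure altitude = 8960 + (-460) = 8500 ft.

8500 ft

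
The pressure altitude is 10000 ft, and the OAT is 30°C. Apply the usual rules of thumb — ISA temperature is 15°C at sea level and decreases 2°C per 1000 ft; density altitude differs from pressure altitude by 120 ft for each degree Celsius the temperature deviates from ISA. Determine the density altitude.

14200 ft

ISA temperature at 10000 ft = 15 − 2 × (10000/1000) = -5°C.
ISA deviation = 30 − (-5) = +35°C.
Density altitude = 10000 + 120 × (35) = 10000 + (+4200) = 14200 ft.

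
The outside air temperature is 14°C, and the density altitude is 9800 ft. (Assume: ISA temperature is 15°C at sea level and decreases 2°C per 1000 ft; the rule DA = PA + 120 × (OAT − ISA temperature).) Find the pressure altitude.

DA = PA + 120 × (OAT − (15 − 2·PA/1000)) = PA + 120·OAT − 1800 + 0.24·PA = 1.24·PA + 120·OAT − 1800.
So 1.24·PA = 9800 − 120 × 14 + 1800 = 9920.
PA = 9920 / 1.24 = 8000 ft.

8000 ft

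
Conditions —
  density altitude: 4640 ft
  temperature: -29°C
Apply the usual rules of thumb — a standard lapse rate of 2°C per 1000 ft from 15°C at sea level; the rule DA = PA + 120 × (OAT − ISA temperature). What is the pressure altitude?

8000 ft

DA = PA + 120 × (OAT − (15 − 2·PA/1000)) = PA + 120·OAT − 1800 + 0.24·PA = 1.24·PA + 120·OAT − 1800.
So 1.24·PA = 4640 − 120 × (-29) + 1800 = 9920.
PA = 9920 / 1.24 = 8000 ft.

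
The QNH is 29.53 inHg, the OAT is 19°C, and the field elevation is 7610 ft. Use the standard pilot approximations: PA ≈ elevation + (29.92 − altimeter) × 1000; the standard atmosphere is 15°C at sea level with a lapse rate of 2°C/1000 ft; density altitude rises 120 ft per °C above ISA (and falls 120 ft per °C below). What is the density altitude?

10400 ft

Pressure altitude = 7610 + (29.92 − 29.53) × 1000 = 7610 + (+390) = 8000 ft.
ISA temperature at 8000 ft = 15 − 2 × (8000/1000) = -1°C.
ISA deviation = 19 − (-1) = +20°C.
Density altitude = 8000 + 120 × (20) = 10400 ft.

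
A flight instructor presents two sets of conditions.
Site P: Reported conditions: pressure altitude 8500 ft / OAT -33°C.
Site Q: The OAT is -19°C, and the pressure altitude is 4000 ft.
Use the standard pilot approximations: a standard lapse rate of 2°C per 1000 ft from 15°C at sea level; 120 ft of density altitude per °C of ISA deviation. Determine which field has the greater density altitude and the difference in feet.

Site P by 3900 ft

Site P: ISA temp = -2°C, deviation -31°C, DA = 8500 + 120 × (-31) = 4780 ft.
Site Q: ISA temp = 7°C, deviation -26°C, DA = 4000 + 120 × (-26) = 880 ft.
Site P is higher by 4780 − 880 = 3900 ft.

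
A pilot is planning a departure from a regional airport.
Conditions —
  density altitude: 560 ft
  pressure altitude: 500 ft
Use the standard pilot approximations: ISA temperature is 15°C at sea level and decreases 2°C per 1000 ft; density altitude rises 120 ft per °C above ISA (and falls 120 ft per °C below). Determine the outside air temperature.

14.5°C

Density altitude − pressure altitude = 560 − 500 = +60 ft.
At 120 ft/°C that is an ISA deviation of 60/120 = +0.5°C.
ISA temperature at 500 ft = 15 − 2 × (500/1000) = 14°C.
OAT = ISA + deviation = 14 + (+0.5) = 14.5°C.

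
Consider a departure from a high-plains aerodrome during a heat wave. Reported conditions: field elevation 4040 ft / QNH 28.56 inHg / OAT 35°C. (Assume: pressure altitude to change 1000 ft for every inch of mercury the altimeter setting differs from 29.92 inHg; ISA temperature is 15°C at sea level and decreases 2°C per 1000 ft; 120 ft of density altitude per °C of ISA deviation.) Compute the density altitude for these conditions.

9096 ft

Pressure altitude = 4040 + (29.92 − 28.56) × 1000 = 4040 + (+1360) = 5400 ft.
ISA temperature at 5400 ft = 15 − 2 × (5400/1000) = 4.2°C.
ISA deviation = 35 − 4.2 = +30.8°C.
Density altitude = 5400 + 120 × (30.8) = 9096 ft.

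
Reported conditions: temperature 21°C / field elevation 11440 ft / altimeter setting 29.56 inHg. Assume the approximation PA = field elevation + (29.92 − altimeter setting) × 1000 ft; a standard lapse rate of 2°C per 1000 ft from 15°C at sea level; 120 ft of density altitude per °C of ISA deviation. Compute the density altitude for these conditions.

15352 ft

Pressure altitude = 11440 + (29.92 − 29.56) × 1000 = 11440 + (+360) = 11800 ft.
ISA temperature at 11800 ft = 15 − 2 × (11800/1000) = -8.6°C.
ISA deviation = 21 − (-8.6) = +29.6°C.
Density altitude = 11800 + 120 × (29.6) = 15352 ft.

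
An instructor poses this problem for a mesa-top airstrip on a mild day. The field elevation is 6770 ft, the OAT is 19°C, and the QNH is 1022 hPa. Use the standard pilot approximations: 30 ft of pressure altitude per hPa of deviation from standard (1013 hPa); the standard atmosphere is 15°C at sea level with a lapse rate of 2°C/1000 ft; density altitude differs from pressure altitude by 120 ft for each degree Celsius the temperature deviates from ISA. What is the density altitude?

Pressure altitude = 6770 + (1013 − 1022) × 30 = 6770 + (-270) = 6500 ft.
ISA temperature at 6500 ft = 15 − 2 × (6500/1000) = 2°C.
ISA deviation = 19 − 2 = +17°C.
Density altitude = 6500 + 120 × (17) = 8540 ft.

8540 ft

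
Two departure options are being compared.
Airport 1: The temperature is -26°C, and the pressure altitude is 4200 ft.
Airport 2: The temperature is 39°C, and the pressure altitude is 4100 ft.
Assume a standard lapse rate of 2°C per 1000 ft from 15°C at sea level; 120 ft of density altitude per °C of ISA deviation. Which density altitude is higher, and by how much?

Airport 1: ISA temp = 6.6°C, deviation -32.6°C, DA = 4200 + 120 × (-32.6) = 288 ft.
Airport 2: ISA temp = 6.8°C, deviation +32.2°C, DA = 4100 + 120 × 32.2 = 7964 ft.
Airport 2 is higher by 7964 − 288 = 7676 ft.

Airport 2 by 7676 ft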